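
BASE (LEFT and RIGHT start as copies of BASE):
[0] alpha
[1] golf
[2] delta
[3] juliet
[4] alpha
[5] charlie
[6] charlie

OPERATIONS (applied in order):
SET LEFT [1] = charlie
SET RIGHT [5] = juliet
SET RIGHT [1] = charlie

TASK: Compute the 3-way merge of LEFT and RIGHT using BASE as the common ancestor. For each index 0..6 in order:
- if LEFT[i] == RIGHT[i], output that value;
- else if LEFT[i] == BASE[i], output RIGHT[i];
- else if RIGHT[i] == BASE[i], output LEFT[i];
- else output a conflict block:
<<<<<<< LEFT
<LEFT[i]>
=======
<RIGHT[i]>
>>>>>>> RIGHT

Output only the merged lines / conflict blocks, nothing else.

Final LEFT:  [alpha, charlie, delta, juliet, alpha, charlie, charlie]
Final RIGHT: [alpha, charlie, delta, juliet, alpha, juliet, charlie]
i=0: L=alpha R=alpha -> agree -> alpha
i=1: L=charlie R=charlie -> agree -> charlie
i=2: L=delta R=delta -> agree -> delta
i=3: L=juliet R=juliet -> agree -> juliet
i=4: L=alpha R=alpha -> agree -> alpha
i=5: L=charlie=BASE, R=juliet -> take RIGHT -> juliet
i=6: L=charlie R=charlie -> agree -> charlie

Answer: alpha
charlie
delta
juliet
alpha
juliet
charlie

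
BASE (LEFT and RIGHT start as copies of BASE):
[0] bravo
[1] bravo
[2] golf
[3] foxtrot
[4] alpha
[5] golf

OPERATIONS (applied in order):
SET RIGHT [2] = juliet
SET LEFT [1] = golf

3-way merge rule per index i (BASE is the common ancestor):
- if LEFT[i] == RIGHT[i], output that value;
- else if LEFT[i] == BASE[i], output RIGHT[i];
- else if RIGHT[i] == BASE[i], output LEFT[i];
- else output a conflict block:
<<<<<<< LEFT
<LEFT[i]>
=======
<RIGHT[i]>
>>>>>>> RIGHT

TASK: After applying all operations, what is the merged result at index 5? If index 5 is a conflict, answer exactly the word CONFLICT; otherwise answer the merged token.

Final LEFT:  [bravo, golf, golf, foxtrot, alpha, golf]
Final RIGHT: [bravo, bravo, juliet, foxtrot, alpha, golf]
i=0: L=bravo R=bravo -> agree -> bravo
i=1: L=golf, R=bravo=BASE -> take LEFT -> golf
i=2: L=golf=BASE, R=juliet -> take RIGHT -> juliet
i=3: L=foxtrot R=foxtrot -> agree -> foxtrot
i=4: L=alpha R=alpha -> agree -> alpha
i=5: L=golf R=golf -> agree -> golf
Index 5 -> golf

Answer: golf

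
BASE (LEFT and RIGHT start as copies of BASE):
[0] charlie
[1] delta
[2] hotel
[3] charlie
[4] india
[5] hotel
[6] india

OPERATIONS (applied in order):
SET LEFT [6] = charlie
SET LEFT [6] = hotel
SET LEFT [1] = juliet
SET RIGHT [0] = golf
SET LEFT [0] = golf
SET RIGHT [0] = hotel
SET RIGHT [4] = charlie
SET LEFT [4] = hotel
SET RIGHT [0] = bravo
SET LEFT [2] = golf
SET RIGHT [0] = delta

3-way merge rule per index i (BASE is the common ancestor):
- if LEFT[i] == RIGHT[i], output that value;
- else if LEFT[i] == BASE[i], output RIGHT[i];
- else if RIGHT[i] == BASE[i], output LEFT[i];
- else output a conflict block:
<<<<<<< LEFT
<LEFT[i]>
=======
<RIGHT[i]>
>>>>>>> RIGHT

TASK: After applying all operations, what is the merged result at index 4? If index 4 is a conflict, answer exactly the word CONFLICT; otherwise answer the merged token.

Answer: CONFLICT

Derivation:
Final LEFT:  [golf, juliet, golf, charlie, hotel, hotel, hotel]
Final RIGHT: [delta, delta, hotel, charlie, charlie, hotel, india]
i=0: BASE=charlie L=golf R=delta all differ -> CONFLICT
i=1: L=juliet, R=delta=BASE -> take LEFT -> juliet
i=2: L=golf, R=hotel=BASE -> take LEFT -> golf
i=3: L=charlie R=charlie -> agree -> charlie
i=4: BASE=india L=hotel R=charlie all differ -> CONFLICT
i=5: L=hotel R=hotel -> agree -> hotel
i=6: L=hotel, R=india=BASE -> take LEFT -> hotel
Index 4 -> CONFLICT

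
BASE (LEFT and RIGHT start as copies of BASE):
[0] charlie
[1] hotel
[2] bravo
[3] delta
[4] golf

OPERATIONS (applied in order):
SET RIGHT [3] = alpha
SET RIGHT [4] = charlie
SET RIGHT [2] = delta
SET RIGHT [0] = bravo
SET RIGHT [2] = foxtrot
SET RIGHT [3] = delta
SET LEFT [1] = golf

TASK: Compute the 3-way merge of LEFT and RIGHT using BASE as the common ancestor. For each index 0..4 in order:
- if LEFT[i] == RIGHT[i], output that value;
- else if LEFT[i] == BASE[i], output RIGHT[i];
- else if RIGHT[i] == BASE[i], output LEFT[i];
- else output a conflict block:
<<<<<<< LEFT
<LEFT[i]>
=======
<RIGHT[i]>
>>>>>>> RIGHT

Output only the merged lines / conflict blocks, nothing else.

Answer: bravo
golf
foxtrot
delta
charlie

Derivation:
Final LEFT:  [charlie, golf, bravo, delta, golf]
Final RIGHT: [bravo, hotel, foxtrot, delta, charlie]
i=0: L=charlie=BASE, R=bravo -> take RIGHT -> bravo
i=1: L=golf, R=hotel=BASE -> take LEFT -> golf
i=2: L=bravo=BASE, R=foxtrot -> take RIGHT -> foxtrot
i=3: L=delta R=delta -> agree -> delta
i=4: L=golf=BASE, R=charlie -> take RIGHT -> charlie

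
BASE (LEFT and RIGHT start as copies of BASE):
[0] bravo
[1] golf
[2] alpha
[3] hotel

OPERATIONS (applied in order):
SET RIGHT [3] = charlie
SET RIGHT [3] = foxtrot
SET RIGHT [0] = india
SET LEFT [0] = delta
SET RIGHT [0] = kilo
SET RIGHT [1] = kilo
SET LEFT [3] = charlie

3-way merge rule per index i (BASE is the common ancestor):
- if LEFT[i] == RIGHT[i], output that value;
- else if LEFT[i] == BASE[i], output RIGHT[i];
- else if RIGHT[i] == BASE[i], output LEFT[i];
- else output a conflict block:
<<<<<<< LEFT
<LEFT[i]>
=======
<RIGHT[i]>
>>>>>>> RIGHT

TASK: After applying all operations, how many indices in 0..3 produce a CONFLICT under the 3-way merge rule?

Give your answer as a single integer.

Answer: 2

Derivation:
Final LEFT:  [delta, golf, alpha, charlie]
Final RIGHT: [kilo, kilo, alpha, foxtrot]
i=0: BASE=bravo L=delta R=kilo all differ -> CONFLICT
i=1: L=golf=BASE, R=kilo -> take RIGHT -> kilo
i=2: L=alpha R=alpha -> agree -> alpha
i=3: BASE=hotel L=charlie R=foxtrot all differ -> CONFLICT
Conflict count: 2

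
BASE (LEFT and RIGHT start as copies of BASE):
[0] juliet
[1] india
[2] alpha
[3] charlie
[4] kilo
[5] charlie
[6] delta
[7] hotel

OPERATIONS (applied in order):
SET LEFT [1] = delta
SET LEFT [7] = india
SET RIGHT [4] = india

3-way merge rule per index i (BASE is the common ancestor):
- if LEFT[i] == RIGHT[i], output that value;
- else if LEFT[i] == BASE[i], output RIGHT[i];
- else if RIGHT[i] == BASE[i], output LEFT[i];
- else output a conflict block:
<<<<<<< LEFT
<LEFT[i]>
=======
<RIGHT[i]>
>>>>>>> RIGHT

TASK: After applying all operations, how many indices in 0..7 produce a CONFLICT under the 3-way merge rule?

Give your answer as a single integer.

Final LEFT:  [juliet, delta, alpha, charlie, kilo, charlie, delta, india]
Final RIGHT: [juliet, india, alpha, charlie, india, charlie, delta, hotel]
i=0: L=juliet R=juliet -> agree -> juliet
i=1: L=delta, R=india=BASE -> take LEFT -> delta
i=2: L=alpha R=alpha -> agree -> alpha
i=3: L=charlie R=charlie -> agree -> charlie
i=4: L=kilo=BASE, R=india -> take RIGHT -> india
i=5: L=charlie R=charlie -> agree -> charlie
i=6: L=delta R=delta -> agree -> delta
i=7: L=india, R=hotel=BASE -> take LEFT -> india
Conflict count: 0

Answer: 0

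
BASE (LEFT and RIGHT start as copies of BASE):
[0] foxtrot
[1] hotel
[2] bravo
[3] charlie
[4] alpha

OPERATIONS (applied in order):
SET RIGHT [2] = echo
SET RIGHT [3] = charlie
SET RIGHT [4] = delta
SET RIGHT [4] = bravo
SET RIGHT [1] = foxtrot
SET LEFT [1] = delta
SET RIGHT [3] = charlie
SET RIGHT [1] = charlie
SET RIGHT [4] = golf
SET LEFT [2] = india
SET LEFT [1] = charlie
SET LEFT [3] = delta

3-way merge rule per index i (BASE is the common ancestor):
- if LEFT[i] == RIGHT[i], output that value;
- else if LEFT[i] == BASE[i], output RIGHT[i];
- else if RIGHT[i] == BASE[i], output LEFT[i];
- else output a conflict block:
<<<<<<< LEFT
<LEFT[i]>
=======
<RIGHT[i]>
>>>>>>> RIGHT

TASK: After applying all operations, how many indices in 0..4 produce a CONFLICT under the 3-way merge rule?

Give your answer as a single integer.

Final LEFT:  [foxtrot, charlie, india, delta, alpha]
Final RIGHT: [foxtrot, charlie, echo, charlie, golf]
i=0: L=foxtrot R=foxtrot -> agree -> foxtrot
i=1: L=charlie R=charlie -> agree -> charlie
i=2: BASE=bravo L=india R=echo all differ -> CONFLICT
i=3: L=delta, R=charlie=BASE -> take LEFT -> delta
i=4: L=alpha=BASE, R=golf -> take RIGHT -> golf
Conflict count: 1

Answer: 1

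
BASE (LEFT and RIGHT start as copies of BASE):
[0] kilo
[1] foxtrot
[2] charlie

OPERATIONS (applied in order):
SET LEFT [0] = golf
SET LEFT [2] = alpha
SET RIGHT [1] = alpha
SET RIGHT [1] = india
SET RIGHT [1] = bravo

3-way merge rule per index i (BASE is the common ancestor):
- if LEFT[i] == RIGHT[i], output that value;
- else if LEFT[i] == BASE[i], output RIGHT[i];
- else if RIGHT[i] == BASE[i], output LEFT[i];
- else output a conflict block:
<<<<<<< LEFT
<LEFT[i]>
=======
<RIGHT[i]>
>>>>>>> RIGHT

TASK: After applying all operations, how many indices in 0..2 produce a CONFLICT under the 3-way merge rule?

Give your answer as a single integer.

Answer: 0

Derivation:
Final LEFT:  [golf, foxtrot, alpha]
Final RIGHT: [kilo, bravo, charlie]
i=0: L=golf, R=kilo=BASE -> take LEFT -> golf
i=1: L=foxtrot=BASE, R=bravo -> take RIGHT -> bravo
i=2: L=alpha, R=charlie=BASE -> take LEFT -> alpha
Conflict count: 0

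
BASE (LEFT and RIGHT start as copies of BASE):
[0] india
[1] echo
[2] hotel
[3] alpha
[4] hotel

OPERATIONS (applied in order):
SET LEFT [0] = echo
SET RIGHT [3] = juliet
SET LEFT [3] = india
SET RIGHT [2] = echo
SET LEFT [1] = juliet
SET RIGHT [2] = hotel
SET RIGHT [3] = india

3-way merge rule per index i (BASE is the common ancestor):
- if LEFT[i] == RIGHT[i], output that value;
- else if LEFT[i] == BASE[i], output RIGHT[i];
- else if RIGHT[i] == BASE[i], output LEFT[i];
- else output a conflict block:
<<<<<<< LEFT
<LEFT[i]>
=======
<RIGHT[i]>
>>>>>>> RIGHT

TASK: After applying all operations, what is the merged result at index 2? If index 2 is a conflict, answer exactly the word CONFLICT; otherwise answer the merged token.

Final LEFT:  [echo, juliet, hotel, india, hotel]
Final RIGHT: [india, echo, hotel, india, hotel]
i=0: L=echo, R=india=BASE -> take LEFT -> echo
i=1: L=juliet, R=echo=BASE -> take LEFT -> juliet
i=2: L=hotel R=hotel -> agree -> hotel
i=3: L=india R=india -> agree -> india
i=4: L=hotel R=hotel -> agree -> hotel
Index 2 -> hotel

Answer: hotel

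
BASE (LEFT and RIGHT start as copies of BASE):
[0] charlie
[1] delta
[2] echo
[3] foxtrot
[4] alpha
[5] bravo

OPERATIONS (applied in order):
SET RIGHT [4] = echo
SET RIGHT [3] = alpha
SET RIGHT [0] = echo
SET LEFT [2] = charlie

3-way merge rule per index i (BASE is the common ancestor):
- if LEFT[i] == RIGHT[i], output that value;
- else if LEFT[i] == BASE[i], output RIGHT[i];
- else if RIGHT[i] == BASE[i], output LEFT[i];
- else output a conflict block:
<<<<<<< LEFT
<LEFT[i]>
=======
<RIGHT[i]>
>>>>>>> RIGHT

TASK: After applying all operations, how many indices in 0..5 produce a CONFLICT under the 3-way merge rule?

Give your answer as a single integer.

Final LEFT:  [charlie, delta, charlie, foxtrot, alpha, bravo]
Final RIGHT: [echo, delta, echo, alpha, echo, bravo]
i=0: L=charlie=BASE, R=echo -> take RIGHT -> echo
i=1: L=delta R=delta -> agree -> delta
i=2: L=charlie, R=echo=BASE -> take LEFT -> charlie
i=3: L=foxtrot=BASE, R=alpha -> take RIGHT -> alpha
i=4: L=alpha=BASE, R=echo -> take RIGHT -> echo
i=5: L=bravo R=bravo -> agree -> bravo
Conflict count: 0

Answer: 0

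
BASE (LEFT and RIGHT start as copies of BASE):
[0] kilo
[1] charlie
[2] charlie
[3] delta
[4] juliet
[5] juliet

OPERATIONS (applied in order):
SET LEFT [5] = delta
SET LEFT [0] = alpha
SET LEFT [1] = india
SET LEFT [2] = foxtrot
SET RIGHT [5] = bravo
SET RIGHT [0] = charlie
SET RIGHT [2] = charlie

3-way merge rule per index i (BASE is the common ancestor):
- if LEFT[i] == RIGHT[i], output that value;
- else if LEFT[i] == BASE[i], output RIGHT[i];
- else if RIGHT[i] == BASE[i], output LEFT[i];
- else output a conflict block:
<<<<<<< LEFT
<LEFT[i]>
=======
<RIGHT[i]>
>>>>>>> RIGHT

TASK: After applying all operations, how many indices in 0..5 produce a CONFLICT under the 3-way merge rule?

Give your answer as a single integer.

Final LEFT:  [alpha, india, foxtrot, delta, juliet, delta]
Final RIGHT: [charlie, charlie, charlie, delta, juliet, bravo]
i=0: BASE=kilo L=alpha R=charlie all differ -> CONFLICT
i=1: L=india, R=charlie=BASE -> take LEFT -> india
i=2: L=foxtrot, R=charlie=BASE -> take LEFT -> foxtrot
i=3: L=delta R=delta -> agree -> delta
i=4: L=juliet R=juliet -> agree -> juliet
i=5: BASE=juliet L=delta R=bravo all differ -> CONFLICT
Conflict count: 2

Answer: 2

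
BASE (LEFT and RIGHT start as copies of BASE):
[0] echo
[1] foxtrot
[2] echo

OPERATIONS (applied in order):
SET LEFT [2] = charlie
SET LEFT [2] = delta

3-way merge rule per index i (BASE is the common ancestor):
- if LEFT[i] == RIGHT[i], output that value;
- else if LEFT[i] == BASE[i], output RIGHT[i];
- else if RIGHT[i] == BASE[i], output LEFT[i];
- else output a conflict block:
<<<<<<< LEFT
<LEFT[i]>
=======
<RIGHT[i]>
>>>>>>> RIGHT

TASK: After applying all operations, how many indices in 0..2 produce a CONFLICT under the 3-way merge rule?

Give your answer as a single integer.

Final LEFT:  [echo, foxtrot, delta]
Final RIGHT: [echo, foxtrot, echo]
i=0: L=echo R=echo -> agree -> echo
i=1: L=foxtrot R=foxtrot -> agree -> foxtrot
i=2: L=delta, R=echo=BASE -> take LEFT -> delta
Conflict count: 0

Answer: 0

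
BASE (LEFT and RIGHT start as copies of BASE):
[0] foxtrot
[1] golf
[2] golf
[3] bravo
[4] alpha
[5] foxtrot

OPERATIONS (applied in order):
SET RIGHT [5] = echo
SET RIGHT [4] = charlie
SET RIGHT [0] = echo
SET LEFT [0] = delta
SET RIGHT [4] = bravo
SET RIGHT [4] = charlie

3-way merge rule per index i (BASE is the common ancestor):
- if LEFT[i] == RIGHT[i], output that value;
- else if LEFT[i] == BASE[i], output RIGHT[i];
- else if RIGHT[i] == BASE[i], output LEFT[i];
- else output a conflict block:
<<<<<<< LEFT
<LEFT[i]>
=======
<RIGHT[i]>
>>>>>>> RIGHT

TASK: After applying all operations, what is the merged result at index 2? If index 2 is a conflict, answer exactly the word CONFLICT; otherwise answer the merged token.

Final LEFT:  [delta, golf, golf, bravo, alpha, foxtrot]
Final RIGHT: [echo, golf, golf, bravo, charlie, echo]
i=0: BASE=foxtrot L=delta R=echo all differ -> CONFLICT
i=1: L=golf R=golf -> agree -> golf
i=2: L=golf R=golf -> agree -> golf
i=3: L=bravo R=bravo -> agree -> bravo
i=4: L=alpha=BASE, R=charlie -> take RIGHT -> charlie
i=5: L=foxtrot=BASE, R=echo -> take RIGHT -> echo
Index 2 -> golf

Answer: golf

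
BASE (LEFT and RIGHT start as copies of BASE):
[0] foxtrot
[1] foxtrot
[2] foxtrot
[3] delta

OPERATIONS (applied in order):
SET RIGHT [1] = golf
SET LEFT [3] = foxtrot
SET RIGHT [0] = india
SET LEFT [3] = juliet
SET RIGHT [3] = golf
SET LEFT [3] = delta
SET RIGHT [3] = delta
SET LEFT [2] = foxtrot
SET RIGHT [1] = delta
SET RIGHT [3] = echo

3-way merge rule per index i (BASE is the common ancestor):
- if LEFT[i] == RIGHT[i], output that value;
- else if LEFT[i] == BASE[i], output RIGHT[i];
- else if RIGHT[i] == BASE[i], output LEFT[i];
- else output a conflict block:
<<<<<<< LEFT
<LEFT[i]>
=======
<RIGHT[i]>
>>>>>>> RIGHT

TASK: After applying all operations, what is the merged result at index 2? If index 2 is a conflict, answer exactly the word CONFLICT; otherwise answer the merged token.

Final LEFT:  [foxtrot, foxtrot, foxtrot, delta]
Final RIGHT: [india, delta, foxtrot, echo]
i=0: L=foxtrot=BASE, R=india -> take RIGHT -> india
i=1: L=foxtrot=BASE, R=delta -> take RIGHT -> delta
i=2: L=foxtrot R=foxtrot -> agree -> foxtrot
i=3: L=delta=BASE, R=echo -> take RIGHT -> echo
Index 2 -> foxtrot

Answer: foxtrot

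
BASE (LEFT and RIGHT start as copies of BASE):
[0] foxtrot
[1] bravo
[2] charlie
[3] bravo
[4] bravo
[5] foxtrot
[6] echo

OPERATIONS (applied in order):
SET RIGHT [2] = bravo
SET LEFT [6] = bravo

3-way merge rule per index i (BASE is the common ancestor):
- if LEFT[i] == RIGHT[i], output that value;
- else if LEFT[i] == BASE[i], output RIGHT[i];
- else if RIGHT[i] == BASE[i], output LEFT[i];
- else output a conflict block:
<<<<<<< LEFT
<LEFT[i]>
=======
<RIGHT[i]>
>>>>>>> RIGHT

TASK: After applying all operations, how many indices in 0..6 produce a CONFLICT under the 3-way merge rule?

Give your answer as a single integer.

Final LEFT:  [foxtrot, bravo, charlie, bravo, bravo, foxtrot, bravo]
Final RIGHT: [foxtrot, bravo, bravo, bravo, bravo, foxtrot, echo]
i=0: L=foxtrot R=foxtrot -> agree -> foxtrot
i=1: L=bravo R=bravo -> agree -> bravo
i=2: L=charlie=BASE, R=bravo -> take RIGHT -> bravo
i=3: L=bravo R=bravo -> agree -> bravo
i=4: L=bravo R=bravo -> agree -> bravo
i=5: L=foxtrot R=foxtrot -> agree -> foxtrot
i=6: L=bravo, R=echo=BASE -> take LEFT -> bravo
Conflict count: 0

Answer: 0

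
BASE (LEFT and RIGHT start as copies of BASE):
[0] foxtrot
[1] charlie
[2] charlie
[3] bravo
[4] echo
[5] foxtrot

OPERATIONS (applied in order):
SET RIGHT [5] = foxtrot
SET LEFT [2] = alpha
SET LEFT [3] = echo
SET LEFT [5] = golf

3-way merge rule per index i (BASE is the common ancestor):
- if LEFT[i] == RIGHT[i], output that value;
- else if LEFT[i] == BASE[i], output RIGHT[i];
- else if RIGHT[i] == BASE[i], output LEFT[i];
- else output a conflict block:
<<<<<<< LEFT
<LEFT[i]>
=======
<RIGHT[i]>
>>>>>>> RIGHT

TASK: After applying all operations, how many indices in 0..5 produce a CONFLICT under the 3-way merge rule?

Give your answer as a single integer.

Answer: 0

Derivation:
Final LEFT:  [foxtrot, charlie, alpha, echo, echo, golf]
Final RIGHT: [foxtrot, charlie, charlie, bravo, echo, foxtrot]
i=0: L=foxtrot R=foxtrot -> agree -> foxtrot
i=1: L=charlie R=charlie -> agree -> charlie
i=2: L=alpha, R=charlie=BASE -> take LEFT -> alpha
i=3: L=echo, R=bravo=BASE -> take LEFT -> echo
i=4: L=echo R=echo -> agree -> echo
i=5: L=golf, R=foxtrot=BASE -> take LEFT -> golf
Conflict count: 0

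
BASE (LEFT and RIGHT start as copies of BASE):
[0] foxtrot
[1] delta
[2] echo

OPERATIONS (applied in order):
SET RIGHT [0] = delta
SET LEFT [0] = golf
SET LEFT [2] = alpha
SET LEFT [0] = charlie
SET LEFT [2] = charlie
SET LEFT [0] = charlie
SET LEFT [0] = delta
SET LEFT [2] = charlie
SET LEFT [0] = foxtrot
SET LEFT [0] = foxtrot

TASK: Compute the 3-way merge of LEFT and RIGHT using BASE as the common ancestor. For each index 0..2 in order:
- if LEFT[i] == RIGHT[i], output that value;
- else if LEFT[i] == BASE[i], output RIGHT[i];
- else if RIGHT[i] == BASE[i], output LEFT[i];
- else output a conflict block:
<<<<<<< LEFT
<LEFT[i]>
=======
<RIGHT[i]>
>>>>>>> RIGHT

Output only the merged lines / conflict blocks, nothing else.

Final LEFT:  [foxtrot, delta, charlie]
Final RIGHT: [delta, delta, echo]
i=0: L=foxtrot=BASE, R=delta -> take RIGHT -> delta
i=1: L=delta R=delta -> agree -> delta
i=2: L=charlie, R=echo=BASE -> take LEFT -> charlie

Answer: delta
delta
charlie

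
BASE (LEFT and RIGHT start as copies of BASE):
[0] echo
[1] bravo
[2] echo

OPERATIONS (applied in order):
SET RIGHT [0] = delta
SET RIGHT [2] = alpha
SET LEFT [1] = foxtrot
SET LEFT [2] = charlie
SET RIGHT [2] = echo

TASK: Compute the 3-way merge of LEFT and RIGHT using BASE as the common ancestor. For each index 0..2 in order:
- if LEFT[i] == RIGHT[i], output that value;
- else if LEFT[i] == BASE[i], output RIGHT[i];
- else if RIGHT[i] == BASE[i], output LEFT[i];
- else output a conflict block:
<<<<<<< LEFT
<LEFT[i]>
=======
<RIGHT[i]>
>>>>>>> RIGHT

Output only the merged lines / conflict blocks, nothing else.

Answer: delta
foxtrot
charlie

Derivation:
Final LEFT:  [echo, foxtrot, charlie]
Final RIGHT: [delta, bravo, echo]
i=0: L=echo=BASE, R=delta -> take RIGHT -> delta
i=1: L=foxtrot, R=bravo=BASE -> take LEFT -> foxtrot
i=2: L=charlie, R=echo=BASE -> take LEFT -> charlie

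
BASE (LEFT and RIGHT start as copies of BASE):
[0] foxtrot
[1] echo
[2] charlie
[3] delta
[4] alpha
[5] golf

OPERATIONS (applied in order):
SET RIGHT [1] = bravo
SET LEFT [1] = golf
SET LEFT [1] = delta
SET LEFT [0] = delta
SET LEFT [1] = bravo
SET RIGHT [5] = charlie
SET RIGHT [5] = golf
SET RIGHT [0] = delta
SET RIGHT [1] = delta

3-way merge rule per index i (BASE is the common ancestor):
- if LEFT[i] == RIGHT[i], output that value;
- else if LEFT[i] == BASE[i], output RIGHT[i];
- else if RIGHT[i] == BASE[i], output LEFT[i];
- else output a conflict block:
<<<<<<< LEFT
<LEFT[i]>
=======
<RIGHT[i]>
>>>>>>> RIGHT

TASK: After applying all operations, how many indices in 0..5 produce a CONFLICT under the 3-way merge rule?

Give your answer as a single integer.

Answer: 1

Derivation:
Final LEFT:  [delta, bravo, charlie, delta, alpha, golf]
Final RIGHT: [delta, delta, charlie, delta, alpha, golf]
i=0: L=delta R=delta -> agree -> delta
i=1: BASE=echo L=bravo R=delta all differ -> CONFLICT
i=2: L=charlie R=charlie -> agree -> charlie
i=3: L=delta R=delta -> agree -> delta
i=4: L=alpha R=alpha -> agree -> alpha
i=5: L=golf R=golf -> agree -> golf
Conflict count: 1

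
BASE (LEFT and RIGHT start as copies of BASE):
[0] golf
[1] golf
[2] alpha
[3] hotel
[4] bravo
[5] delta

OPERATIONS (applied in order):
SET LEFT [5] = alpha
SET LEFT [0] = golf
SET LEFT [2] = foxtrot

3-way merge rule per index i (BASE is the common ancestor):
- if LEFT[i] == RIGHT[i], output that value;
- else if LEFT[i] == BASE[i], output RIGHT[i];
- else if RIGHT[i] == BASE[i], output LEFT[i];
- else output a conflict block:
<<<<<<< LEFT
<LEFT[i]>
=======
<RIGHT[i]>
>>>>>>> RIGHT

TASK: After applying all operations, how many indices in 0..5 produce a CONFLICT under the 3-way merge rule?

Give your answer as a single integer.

Answer: 0

Derivation:
Final LEFT:  [golf, golf, foxtrot, hotel, bravo, alpha]
Final RIGHT: [golf, golf, alpha, hotel, bravo, delta]
i=0: L=golf R=golf -> agree -> golf
i=1: L=golf R=golf -> agree -> golf
i=2: L=foxtrot, R=alpha=BASE -> take LEFT -> foxtrot
i=3: L=hotel R=hotel -> agree -> hotel
i=4: L=bravo R=bravo -> agree -> bravo
i=5: L=alpha, R=delta=BASE -> take LEFT -> alpha
Conflict count: 0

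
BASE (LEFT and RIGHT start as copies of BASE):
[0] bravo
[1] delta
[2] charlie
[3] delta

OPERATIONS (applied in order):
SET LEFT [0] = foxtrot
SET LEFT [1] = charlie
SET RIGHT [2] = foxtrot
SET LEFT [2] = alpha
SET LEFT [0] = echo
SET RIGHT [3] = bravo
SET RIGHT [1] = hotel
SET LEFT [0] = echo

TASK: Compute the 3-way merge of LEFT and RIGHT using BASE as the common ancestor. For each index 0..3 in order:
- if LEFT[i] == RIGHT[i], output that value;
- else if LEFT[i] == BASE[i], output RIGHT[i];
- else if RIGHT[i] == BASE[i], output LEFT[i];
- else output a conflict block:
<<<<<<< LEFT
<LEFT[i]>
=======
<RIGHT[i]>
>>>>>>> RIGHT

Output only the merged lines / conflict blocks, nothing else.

Final LEFT:  [echo, charlie, alpha, delta]
Final RIGHT: [bravo, hotel, foxtrot, bravo]
i=0: L=echo, R=bravo=BASE -> take LEFT -> echo
i=1: BASE=delta L=charlie R=hotel all differ -> CONFLICT
i=2: BASE=charlie L=alpha R=foxtrot all differ -> CONFLICT
i=3: L=delta=BASE, R=bravo -> take RIGHT -> bravo

Answer: echo
<<<<<<< LEFT
charlie
=======
hotel
>>>>>>> RIGHT
<<<<<<< LEFT
alpha
=======
foxtrot
>>>>>>> RIGHT
bravo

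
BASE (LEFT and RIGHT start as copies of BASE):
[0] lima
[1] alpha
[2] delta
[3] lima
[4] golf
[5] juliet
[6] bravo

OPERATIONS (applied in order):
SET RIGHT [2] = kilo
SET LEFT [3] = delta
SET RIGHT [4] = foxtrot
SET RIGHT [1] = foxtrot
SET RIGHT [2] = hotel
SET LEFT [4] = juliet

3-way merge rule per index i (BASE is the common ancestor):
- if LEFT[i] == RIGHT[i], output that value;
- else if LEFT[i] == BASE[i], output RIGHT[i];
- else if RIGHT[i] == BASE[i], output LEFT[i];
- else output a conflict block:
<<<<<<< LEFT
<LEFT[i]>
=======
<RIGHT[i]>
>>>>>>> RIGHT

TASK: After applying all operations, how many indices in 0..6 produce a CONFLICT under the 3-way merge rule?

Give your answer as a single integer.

Answer: 1

Derivation:
Final LEFT:  [lima, alpha, delta, delta, juliet, juliet, bravo]
Final RIGHT: [lima, foxtrot, hotel, lima, foxtrot, juliet, bravo]
i=0: L=lima R=lima -> agree -> lima
i=1: L=alpha=BASE, R=foxtrot -> take RIGHT -> foxtrot
i=2: L=delta=BASE, R=hotel -> take RIGHT -> hotel
i=3: L=delta, R=lima=BASE -> take LEFT -> delta
i=4: BASE=golf L=juliet R=foxtrot all differ -> CONFLICT
i=5: L=juliet R=juliet -> agree -> juliet
i=6: L=bravo R=bravo -> agree -> bravo
Conflict count: 1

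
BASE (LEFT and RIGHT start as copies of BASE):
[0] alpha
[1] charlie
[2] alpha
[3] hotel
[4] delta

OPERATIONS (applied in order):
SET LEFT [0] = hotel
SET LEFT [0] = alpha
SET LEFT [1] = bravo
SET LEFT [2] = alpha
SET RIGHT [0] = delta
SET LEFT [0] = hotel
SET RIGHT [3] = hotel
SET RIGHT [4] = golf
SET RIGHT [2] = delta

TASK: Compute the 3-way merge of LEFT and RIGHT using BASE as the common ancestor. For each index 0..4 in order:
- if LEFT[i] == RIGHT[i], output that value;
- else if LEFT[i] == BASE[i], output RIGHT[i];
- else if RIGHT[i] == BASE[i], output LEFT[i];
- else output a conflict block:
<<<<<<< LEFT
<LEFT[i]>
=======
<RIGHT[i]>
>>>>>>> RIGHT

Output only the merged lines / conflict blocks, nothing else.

Answer: <<<<<<< LEFT
hotel
=======
delta
>>>>>>> RIGHT
bravo
delta
hotel
golf

Derivation:
Final LEFT:  [hotel, bravo, alpha, hotel, delta]
Final RIGHT: [delta, charlie, delta, hotel, golf]
i=0: BASE=alpha L=hotel R=delta all differ -> CONFLICT
i=1: L=bravo, R=charlie=BASE -> take LEFT -> bravo
i=2: L=alpha=BASE, R=delta -> take RIGHT -> delta
i=3: L=hotel R=hotel -> agree -> hotel
i=4: L=delta=BASE, R=golf -> take RIGHT -> golf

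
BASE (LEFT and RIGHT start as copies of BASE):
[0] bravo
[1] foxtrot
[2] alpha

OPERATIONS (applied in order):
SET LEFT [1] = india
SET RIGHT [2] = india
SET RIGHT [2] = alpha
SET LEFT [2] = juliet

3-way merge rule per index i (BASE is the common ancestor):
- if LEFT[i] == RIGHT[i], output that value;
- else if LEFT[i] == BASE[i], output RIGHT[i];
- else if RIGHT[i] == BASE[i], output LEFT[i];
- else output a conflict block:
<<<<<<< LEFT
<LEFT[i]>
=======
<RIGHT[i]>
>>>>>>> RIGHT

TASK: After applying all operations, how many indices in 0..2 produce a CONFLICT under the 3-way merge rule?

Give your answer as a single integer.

Final LEFT:  [bravo, india, juliet]
Final RIGHT: [bravo, foxtrot, alpha]
i=0: L=bravo R=bravo -> agree -> bravo
i=1: L=india, R=foxtrot=BASE -> take LEFT -> india
i=2: L=juliet, R=alpha=BASE -> take LEFT -> juliet
Conflict count: 0

Answer: 0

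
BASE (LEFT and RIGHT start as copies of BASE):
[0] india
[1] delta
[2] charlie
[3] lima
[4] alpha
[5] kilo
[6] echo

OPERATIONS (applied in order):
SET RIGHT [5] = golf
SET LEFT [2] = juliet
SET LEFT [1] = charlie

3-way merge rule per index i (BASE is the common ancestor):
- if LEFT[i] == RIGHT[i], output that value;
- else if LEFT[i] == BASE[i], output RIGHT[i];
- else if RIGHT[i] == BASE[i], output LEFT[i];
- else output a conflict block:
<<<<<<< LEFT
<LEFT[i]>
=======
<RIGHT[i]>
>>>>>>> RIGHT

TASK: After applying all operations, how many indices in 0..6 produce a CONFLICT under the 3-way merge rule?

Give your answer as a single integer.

Final LEFT:  [india, charlie, juliet, lima, alpha, kilo, echo]
Final RIGHT: [india, delta, charlie, lima, alpha, golf, echo]
i=0: L=india R=india -> agree -> india
i=1: L=charlie, R=delta=BASE -> take LEFT -> charlie
i=2: L=juliet, R=charlie=BASE -> take LEFT -> juliet
i=3: L=lima R=lima -> agree -> lima
i=4: L=alpha R=alpha -> agree -> alpha
i=5: L=kilo=BASE, R=golf -> take RIGHT -> golf
i=6: L=echo R=echo -> agree -> echo
Conflict count: 0

Answer: 0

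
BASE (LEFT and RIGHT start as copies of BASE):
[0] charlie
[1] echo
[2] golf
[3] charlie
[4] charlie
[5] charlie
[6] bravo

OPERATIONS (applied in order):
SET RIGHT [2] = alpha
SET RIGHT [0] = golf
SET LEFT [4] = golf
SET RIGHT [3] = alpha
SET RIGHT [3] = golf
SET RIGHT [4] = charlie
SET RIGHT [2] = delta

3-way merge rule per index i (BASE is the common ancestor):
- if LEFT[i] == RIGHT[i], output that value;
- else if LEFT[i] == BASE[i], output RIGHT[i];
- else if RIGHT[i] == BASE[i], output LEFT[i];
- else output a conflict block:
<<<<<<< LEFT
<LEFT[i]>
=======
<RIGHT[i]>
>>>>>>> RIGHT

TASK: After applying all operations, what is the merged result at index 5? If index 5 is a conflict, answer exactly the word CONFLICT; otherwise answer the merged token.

Answer: charlie

Derivation:
Final LEFT:  [charlie, echo, golf, charlie, golf, charlie, bravo]
Final RIGHT: [golf, echo, delta, golf, charlie, charlie, bravo]
i=0: L=charlie=BASE, R=golf -> take RIGHT -> golf
i=1: L=echo R=echo -> agree -> echo
i=2: L=golf=BASE, R=delta -> take RIGHT -> delta
i=3: L=charlie=BASE, R=golf -> take RIGHT -> golf
i=4: L=golf, R=charlie=BASE -> take LEFT -> golf
i=5: L=charlie R=charlie -> agree -> charlie
i=6: L=bravo R=bravo -> agree -> bravo
Index 5 -> charlie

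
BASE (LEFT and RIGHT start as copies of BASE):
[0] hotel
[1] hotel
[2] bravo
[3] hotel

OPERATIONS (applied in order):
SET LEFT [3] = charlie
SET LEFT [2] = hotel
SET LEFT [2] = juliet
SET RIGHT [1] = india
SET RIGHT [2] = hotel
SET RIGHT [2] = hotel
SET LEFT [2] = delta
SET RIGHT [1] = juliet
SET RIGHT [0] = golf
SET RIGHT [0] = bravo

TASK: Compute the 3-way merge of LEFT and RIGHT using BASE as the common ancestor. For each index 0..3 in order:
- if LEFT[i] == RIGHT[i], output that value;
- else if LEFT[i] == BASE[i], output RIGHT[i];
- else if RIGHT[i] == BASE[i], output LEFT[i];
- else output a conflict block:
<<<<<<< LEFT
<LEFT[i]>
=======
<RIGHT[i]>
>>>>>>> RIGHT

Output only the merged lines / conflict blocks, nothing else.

Final LEFT:  [hotel, hotel, delta, charlie]
Final RIGHT: [bravo, juliet, hotel, hotel]
i=0: L=hotel=BASE, R=bravo -> take RIGHT -> bravo
i=1: L=hotel=BASE, R=juliet -> take RIGHT -> juliet
i=2: BASE=bravo L=delta R=hotel all differ -> CONFLICT
i=3: L=charlie, R=hotel=BASE -> take LEFT -> charlie

Answer: bravo
juliet
<<<<<<< LEFT
delta
=======
hotel
>>>>>>> RIGHT
charlie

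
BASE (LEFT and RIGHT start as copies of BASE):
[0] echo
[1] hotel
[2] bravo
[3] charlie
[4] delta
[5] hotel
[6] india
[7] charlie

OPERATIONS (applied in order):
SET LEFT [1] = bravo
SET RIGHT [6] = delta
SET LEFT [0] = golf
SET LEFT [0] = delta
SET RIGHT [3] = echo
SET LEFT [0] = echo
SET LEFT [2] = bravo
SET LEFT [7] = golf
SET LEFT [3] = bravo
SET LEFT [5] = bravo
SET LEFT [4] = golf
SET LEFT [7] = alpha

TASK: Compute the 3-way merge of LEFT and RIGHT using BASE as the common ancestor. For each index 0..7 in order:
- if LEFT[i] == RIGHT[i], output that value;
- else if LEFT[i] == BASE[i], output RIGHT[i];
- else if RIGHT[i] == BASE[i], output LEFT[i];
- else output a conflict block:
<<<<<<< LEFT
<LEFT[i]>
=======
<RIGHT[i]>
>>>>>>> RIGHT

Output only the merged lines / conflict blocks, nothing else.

Final LEFT:  [echo, bravo, bravo, bravo, golf, bravo, india, alpha]
Final RIGHT: [echo, hotel, bravo, echo, delta, hotel, delta, charlie]
i=0: L=echo R=echo -> agree -> echo
i=1: L=bravo, R=hotel=BASE -> take LEFT -> bravo
i=2: L=bravo R=bravo -> agree -> bravo
i=3: BASE=charlie L=bravo R=echo all differ -> CONFLICT
i=4: L=golf, R=delta=BASE -> take LEFT -> golf
i=5: L=bravo, R=hotel=BASE -> take LEFT -> bravo
i=6: L=india=BASE, R=delta -> take RIGHT -> delta
i=7: L=alpha, R=charlie=BASE -> take LEFT -> alpha

Answer: echo
bravo
bravo
<<<<<<< LEFT
bravo
=======
echo
>>>>>>> RIGHT
golf
bravo
delta
alpha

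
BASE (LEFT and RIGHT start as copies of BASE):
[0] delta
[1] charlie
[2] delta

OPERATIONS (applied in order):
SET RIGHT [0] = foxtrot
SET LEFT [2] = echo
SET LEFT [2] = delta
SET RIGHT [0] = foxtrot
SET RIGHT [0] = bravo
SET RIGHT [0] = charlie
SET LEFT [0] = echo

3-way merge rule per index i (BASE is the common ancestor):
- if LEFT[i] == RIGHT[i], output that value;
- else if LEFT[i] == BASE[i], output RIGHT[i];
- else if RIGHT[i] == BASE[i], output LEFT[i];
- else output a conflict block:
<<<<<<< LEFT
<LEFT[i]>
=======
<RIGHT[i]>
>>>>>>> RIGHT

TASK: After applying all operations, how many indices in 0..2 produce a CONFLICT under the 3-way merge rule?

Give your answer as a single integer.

Answer: 1

Derivation:
Final LEFT:  [echo, charlie, delta]
Final RIGHT: [charlie, charlie, delta]
i=0: BASE=delta L=echo R=charlie all differ -> CONFLICT
i=1: L=charlie R=charlie -> agree -> charlie
i=2: L=delta R=delta -> agree -> delta
Conflict count: 1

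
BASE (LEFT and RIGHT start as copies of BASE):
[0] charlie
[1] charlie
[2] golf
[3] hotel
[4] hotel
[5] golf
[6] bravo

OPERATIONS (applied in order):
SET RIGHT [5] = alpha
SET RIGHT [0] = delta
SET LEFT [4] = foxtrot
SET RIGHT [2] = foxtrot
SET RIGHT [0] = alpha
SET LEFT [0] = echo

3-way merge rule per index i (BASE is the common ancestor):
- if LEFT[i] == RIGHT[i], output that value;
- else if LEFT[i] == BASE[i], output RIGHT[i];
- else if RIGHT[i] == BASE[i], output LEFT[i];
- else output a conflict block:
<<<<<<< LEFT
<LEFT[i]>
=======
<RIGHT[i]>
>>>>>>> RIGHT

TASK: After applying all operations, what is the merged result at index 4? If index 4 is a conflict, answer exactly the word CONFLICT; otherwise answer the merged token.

Final LEFT:  [echo, charlie, golf, hotel, foxtrot, golf, bravo]
Final RIGHT: [alpha, charlie, foxtrot, hotel, hotel, alpha, bravo]
i=0: BASE=charlie L=echo R=alpha all differ -> CONFLICT
i=1: L=charlie R=charlie -> agree -> charlie
i=2: L=golf=BASE, R=foxtrot -> take RIGHT -> foxtrot
i=3: L=hotel R=hotel -> agree -> hotel
i=4: L=foxtrot, R=hotel=BASE -> take LEFT -> foxtrot
i=5: L=golf=BASE, R=alpha -> take RIGHT -> alpha
i=6: L=bravo R=bravo -> agree -> bravo
Index 4 -> foxtrot

Answer: foxtrot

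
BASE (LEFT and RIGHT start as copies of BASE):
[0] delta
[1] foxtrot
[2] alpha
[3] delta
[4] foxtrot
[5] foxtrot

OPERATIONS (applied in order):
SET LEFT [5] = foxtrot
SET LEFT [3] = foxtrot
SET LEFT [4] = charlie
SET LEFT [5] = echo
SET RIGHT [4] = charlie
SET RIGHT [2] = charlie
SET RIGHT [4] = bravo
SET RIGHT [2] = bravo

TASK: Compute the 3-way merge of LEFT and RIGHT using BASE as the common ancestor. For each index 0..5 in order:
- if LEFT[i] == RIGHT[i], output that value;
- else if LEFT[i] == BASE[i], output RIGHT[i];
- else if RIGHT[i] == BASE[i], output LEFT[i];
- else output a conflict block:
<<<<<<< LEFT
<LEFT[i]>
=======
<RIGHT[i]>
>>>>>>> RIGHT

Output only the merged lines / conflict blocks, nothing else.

Answer: delta
foxtrot
bravo
foxtrot
<<<<<<< LEFT
charlie
=======
bravo
>>>>>>> RIGHT
echo

Derivation:
Final LEFT:  [delta, foxtrot, alpha, foxtrot, charlie, echo]
Final RIGHT: [delta, foxtrot, bravo, delta, bravo, foxtrot]
i=0: L=delta R=delta -> agree -> delta
i=1: L=foxtrot R=foxtrot -> agree -> foxtrot
i=2: L=alpha=BASE, R=bravo -> take RIGHT -> bravo
i=3: L=foxtrot, R=delta=BASE -> take LEFT -> foxtrot
i=4: BASE=foxtrot L=charlie R=bravo all differ -> CONFLICT
i=5: L=echo, R=foxtrot=BASE -> take LEFT -> echo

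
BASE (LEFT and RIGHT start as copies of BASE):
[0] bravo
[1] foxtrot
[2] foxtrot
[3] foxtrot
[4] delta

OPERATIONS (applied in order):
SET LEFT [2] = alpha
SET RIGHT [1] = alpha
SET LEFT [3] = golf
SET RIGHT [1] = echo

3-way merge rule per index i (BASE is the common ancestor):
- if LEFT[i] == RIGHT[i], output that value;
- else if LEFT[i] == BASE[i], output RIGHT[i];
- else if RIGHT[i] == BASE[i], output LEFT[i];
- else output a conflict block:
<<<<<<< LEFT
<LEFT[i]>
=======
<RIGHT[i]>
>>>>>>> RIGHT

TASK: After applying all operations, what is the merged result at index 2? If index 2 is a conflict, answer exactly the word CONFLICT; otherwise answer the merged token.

Final LEFT:  [bravo, foxtrot, alpha, golf, delta]
Final RIGHT: [bravo, echo, foxtrot, foxtrot, delta]
i=0: L=bravo R=bravo -> agree -> bravo
i=1: L=foxtrot=BASE, R=echo -> take RIGHT -> echo
i=2: L=alpha, R=foxtrot=BASE -> take LEFT -> alpha
i=3: L=golf, R=foxtrot=BASE -> take LEFT -> golf
i=4: L=delta R=delta -> agree -> delta
Index 2 -> alpha

Answer: alpha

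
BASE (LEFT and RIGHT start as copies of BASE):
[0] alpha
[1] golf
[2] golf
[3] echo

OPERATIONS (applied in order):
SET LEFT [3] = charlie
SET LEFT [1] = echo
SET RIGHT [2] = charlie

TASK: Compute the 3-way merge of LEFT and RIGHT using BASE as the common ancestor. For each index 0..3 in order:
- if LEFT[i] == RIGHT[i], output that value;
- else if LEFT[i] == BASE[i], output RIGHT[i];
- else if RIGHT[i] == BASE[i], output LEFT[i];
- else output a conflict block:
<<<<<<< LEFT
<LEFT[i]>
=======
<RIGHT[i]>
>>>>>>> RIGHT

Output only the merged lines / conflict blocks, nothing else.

Answer: alpha
echo
charlie
charlie

Derivation:
Final LEFT:  [alpha, echo, golf, charlie]
Final RIGHT: [alpha, golf, charlie, echo]
i=0: L=alpha R=alpha -> agree -> alpha
i=1: L=echo, R=golf=BASE -> take LEFT -> echo
i=2: L=golf=BASE, R=charlie -> take RIGHT -> charlie
i=3: L=charlie, R=echo=BASE -> take LEFT -> charlie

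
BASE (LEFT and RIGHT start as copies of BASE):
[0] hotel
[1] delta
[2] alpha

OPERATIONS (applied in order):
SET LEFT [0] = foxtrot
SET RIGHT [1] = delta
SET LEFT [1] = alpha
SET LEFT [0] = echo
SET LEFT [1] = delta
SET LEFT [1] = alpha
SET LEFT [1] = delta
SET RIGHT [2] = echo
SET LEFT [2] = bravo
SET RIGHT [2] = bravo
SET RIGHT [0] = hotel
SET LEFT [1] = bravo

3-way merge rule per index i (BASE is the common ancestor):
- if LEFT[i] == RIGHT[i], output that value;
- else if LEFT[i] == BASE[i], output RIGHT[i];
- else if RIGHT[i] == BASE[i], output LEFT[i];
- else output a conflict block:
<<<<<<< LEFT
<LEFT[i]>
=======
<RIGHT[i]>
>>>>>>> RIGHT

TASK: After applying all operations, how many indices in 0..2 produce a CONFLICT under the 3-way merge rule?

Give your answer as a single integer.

Answer: 0

Derivation:
Final LEFT:  [echo, bravo, bravo]
Final RIGHT: [hotel, delta, bravo]
i=0: L=echo, R=hotel=BASE -> take LEFT -> echo
i=1: L=bravo, R=delta=BASE -> take LEFT -> bravo
i=2: L=bravo R=bravo -> agree -> bravo
Conflict count: 0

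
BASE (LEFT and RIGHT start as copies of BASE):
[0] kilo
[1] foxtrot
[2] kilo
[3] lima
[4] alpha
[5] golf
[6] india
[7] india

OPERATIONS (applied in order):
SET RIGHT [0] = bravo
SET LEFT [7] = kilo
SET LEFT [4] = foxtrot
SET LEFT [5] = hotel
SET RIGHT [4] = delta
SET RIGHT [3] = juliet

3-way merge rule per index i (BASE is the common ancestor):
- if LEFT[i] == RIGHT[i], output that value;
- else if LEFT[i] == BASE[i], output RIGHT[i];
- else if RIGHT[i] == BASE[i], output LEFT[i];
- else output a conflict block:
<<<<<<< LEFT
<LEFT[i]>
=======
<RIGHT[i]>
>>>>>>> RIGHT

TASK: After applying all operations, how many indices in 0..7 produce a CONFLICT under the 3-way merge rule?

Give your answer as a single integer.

Final LEFT:  [kilo, foxtrot, kilo, lima, foxtrot, hotel, india, kilo]
Final RIGHT: [bravo, foxtrot, kilo, juliet, delta, golf, india, india]
i=0: L=kilo=BASE, R=bravo -> take RIGHT -> bravo
i=1: L=foxtrot R=foxtrot -> agree -> foxtrot
i=2: L=kilo R=kilo -> agree -> kilo
i=3: L=lima=BASE, R=juliet -> take RIGHT -> juliet
i=4: BASE=alpha L=foxtrot R=delta all differ -> CONFLICT
i=5: L=hotel, R=golf=BASE -> take LEFT -> hotel
i=6: L=india R=india -> agree -> india
i=7: L=kilo, R=india=BASE -> take LEFT -> kilo
Conflict count: 1

Answer: 1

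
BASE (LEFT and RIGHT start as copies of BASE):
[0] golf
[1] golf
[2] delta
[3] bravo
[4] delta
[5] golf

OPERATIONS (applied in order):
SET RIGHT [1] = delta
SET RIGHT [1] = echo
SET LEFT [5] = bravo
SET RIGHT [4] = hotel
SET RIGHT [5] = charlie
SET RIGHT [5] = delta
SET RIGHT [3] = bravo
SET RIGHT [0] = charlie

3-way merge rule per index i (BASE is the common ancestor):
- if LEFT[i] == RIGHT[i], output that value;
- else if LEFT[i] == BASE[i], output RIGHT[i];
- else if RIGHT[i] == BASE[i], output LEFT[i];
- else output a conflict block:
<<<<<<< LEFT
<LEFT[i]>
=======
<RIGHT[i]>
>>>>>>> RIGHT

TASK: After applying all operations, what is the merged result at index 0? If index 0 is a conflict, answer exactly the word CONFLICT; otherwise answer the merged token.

Answer: charlie

Derivation:
Final LEFT:  [golf, golf, delta, bravo, delta, bravo]
Final RIGHT: [charlie, echo, delta, bravo, hotel, delta]
i=0: L=golf=BASE, R=charlie -> take RIGHT -> charlie
i=1: L=golf=BASE, R=echo -> take RIGHT -> echo
i=2: L=delta R=delta -> agree -> delta
i=3: L=bravo R=bravo -> agree -> bravo
i=4: L=delta=BASE, R=hotel -> take RIGHT -> hotel
i=5: BASE=golf L=bravo R=delta all differ -> CONFLICT
Index 0 -> charlie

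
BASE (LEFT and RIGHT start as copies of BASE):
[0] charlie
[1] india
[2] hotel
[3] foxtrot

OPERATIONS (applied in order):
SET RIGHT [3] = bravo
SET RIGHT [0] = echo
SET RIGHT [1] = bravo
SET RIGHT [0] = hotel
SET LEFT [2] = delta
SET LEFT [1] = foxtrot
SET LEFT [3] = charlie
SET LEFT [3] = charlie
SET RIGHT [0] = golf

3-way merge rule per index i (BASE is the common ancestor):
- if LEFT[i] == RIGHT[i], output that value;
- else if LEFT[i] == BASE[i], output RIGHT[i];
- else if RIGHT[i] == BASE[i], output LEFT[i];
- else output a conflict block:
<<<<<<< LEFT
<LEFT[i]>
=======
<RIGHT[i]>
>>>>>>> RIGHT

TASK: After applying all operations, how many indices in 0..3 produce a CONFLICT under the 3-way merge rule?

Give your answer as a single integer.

Final LEFT:  [charlie, foxtrot, delta, charlie]
Final RIGHT: [golf, bravo, hotel, bravo]
i=0: L=charlie=BASE, R=golf -> take RIGHT -> golf
i=1: BASE=india L=foxtrot R=bravo all differ -> CONFLICT
i=2: L=delta, R=hotel=BASE -> take LEFT -> delta
i=3: BASE=foxtrot L=charlie R=bravo all differ -> CONFLICT
Conflict count: 2

Answer: 2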